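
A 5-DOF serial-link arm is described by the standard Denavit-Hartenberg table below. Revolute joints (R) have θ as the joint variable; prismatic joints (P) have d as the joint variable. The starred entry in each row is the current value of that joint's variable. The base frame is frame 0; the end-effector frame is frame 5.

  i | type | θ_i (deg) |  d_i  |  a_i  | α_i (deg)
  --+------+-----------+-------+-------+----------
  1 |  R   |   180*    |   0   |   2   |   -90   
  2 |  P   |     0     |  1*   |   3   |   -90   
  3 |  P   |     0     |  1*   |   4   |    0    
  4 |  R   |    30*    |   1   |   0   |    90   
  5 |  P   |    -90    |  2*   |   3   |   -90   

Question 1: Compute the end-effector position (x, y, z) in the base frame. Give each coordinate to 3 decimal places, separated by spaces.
after link 1: o_1 = (-2.0000, 0.0000, 0.0000)
after link 2: o_2 = (-5.0000, -1.0000, 0.0000)
after link 3: o_3 = (-9.0000, -1.0000, -1.0000)
after link 4: o_4 = (-9.0000, -1.0000, -2.0000)
after link 5: o_5 = (-10.0000, -2.7321, 1.0000)

-10.000 -2.732 1.000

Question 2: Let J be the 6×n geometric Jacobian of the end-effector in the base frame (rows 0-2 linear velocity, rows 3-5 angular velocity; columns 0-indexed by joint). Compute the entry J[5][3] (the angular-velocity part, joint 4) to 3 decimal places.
-1.000

axis z_3 = (-0.0000,-0.0000,-1.0000); lever o_n−o_3 = (-1.0000,-1.7321,2.0000)
cross product → J_v[:, 3] = (-1.7321,1.0000,-0.0000)
J_ω[:, 3] = z_3
entry J[5][3] = -1.0000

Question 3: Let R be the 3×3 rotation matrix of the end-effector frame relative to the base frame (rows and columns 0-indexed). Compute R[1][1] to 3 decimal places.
End-effector y-axis (col 1 of R) = (0.5000,0.8660,-0.0000)
R[1][1] = 0.8660

0.866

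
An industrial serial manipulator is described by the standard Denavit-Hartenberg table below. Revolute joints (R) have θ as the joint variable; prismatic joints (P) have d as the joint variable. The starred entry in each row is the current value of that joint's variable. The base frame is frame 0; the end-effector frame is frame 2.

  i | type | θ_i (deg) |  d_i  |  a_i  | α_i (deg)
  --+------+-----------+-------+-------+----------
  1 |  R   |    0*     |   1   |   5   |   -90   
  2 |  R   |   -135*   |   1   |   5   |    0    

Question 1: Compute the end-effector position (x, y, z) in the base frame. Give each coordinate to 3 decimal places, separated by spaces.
1.464 1.000 4.536

after link 1: o_1 = (5.0000, 0.0000, 1.0000)
after link 2: o_2 = (1.4645, 1.0000, 4.5355)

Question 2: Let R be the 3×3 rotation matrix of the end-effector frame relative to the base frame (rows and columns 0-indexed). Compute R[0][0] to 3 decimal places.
End-effector x-axis (col 0 of R) = (-0.7071,-0.0000,0.7071)
R[0][0] = -0.7071

-0.707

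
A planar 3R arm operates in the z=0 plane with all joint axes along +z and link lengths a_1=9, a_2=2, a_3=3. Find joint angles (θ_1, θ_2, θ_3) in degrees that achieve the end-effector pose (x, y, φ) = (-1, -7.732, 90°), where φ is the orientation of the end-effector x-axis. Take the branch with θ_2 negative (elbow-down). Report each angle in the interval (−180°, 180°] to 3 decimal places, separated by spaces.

-89.999 -30.003 -149.997

wrist centre = target − a_3·(cos φ, sin φ) = (-1.0000, -10.7320)
cos θ_2 = (116.1758−9²−2²)/(2·9·2) = 0.8660; θ_2 = -30.0035° (elbow-down)
β = atan2(-10.7320,-1.0000) = -95.3234°; ψ = atan2(-1.0001,10.7320) = -5.3240°
θ_1 = β − ψ = -89.9994°
θ_3 = φ − θ_1 − θ_2 = -149.9971° (wrapped to (-180°,180°])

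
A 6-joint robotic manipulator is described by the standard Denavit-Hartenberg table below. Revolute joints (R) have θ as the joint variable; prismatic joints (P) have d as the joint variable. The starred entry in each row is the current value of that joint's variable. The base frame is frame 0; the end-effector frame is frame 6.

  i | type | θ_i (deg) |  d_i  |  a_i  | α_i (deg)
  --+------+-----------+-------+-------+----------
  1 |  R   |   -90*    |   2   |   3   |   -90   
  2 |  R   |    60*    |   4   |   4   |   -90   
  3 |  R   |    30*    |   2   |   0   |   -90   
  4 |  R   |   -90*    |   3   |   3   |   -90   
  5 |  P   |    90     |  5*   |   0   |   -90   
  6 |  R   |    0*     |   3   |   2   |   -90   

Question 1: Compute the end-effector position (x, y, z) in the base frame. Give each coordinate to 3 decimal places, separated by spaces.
after link 1: o_1 = (0.0000, -3.0000, 2.0000)
after link 2: o_2 = (4.0000, -5.0000, -1.4641)
after link 3: o_3 = (4.0000, -3.2679, -2.4641)
after link 4: o_4 = (1.4019, 0.0801, -2.6651)
after link 5: o_5 = (-1.0981, -2.0849, -6.4151)
after link 6: o_6 = (0.6340, -5.1830, -5.7811)

0.634 -5.183 -5.781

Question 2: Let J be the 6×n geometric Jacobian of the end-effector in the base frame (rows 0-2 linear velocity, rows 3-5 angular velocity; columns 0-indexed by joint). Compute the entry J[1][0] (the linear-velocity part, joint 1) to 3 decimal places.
0.634

axis z_0 = ẑ; lever o_n−o_0 = (0.6340,-5.1830,-5.7811)
cross product → J_v[:, 0] = (5.1830,0.6340,-0.0000)
J_ω[:, 0] = z_0
entry J[1][0] = 0.6340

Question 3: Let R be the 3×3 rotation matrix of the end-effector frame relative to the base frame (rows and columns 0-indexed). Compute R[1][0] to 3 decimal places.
-0.250

End-effector x-axis (col 0 of R) = (0.8660,-0.2500,-0.4330)
R[1][0] = -0.2500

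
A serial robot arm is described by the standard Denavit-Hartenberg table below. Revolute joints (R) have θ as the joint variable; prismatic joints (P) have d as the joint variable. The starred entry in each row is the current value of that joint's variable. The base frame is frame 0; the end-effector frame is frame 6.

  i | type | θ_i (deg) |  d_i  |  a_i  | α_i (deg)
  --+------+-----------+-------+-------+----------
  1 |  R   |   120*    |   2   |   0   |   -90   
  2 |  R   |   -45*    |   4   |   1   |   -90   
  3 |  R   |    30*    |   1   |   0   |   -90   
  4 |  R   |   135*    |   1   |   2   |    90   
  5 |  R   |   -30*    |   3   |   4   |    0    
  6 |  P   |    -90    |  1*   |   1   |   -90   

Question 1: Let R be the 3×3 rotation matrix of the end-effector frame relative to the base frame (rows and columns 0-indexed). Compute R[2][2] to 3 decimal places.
End-effector z-axis (col 2 of R) = (-0.3245,-0.9163,0.2348)
R[2][2] = 0.2348

0.235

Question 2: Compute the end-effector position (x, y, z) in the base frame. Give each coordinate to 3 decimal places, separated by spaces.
-3.746 -5.425 6.724

after link 1: o_1 = (0.0000, 0.0000, 2.0000)
after link 2: o_2 = (-3.8177, -1.3876, 2.7071)
after link 3: o_3 = (-4.1712, -0.7753, 2.0000)
after link 4: o_4 = (-2.9238, -2.6180, 1.7804)
after link 5: o_5 = (-3.2029, -5.9268, 5.5186)
after link 6: o_6 = (-3.7460, -5.4255, 6.7243)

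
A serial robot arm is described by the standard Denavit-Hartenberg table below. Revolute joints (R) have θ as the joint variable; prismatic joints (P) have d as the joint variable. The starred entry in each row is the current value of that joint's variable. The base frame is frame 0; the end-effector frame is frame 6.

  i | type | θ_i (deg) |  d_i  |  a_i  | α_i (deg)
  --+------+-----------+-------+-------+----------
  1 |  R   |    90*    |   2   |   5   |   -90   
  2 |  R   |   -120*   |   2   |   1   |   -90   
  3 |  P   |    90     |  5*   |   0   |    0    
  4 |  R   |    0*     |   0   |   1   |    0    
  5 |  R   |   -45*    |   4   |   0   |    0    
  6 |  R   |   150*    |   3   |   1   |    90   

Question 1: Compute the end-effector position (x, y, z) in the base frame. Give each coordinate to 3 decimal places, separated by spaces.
after link 1: o_1 = (0.0000, 5.0000, 2.0000)
after link 2: o_2 = (-2.0000, 4.5000, 2.8660)
after link 3: o_3 = (-2.0000, 8.8301, 5.3660)
after link 4: o_4 = (-1.0000, 8.8301, 5.3660)
after link 5: o_5 = (-1.0000, 12.2942, 7.3660)
after link 6: o_6 = (-1.2588, 15.3753, 8.0295)

-1.259 15.375 8.030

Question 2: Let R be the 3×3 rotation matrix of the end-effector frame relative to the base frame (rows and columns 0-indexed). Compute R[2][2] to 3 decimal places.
-0.224

End-effector z-axis (col 2 of R) = (0.9659,0.1294,-0.2241)
R[2][2] = -0.2241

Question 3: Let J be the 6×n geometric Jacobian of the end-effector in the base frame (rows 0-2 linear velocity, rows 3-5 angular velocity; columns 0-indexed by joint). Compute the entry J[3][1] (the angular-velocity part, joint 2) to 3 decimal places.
axis z_1 = (-1.0000,0.0000,0.0000); lever o_n−o_1 = (-1.2588,10.3753,6.0295)
cross product → J_v[:, 1] = (-0.0000,6.0295,-10.3753)
J_ω[:, 1] = z_1
entry J[3][1] = -1.0000

-1.000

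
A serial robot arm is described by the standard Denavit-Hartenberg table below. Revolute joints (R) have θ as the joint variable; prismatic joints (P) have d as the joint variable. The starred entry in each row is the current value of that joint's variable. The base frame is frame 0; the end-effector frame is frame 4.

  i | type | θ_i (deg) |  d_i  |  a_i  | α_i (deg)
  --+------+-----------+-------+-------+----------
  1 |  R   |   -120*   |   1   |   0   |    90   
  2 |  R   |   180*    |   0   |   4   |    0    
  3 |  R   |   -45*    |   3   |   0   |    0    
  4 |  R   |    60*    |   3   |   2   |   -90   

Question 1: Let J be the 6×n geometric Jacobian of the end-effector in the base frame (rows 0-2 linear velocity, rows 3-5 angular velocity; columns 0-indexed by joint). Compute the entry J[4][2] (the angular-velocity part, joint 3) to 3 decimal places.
axis z_2 = (-0.8660,0.5000,0.0000); lever o_n−o_2 = (-4.2302,4.6730,-0.5176)
cross product → J_v[:, 2] = (-0.2588,-0.4483,-1.9319)
J_ω[:, 2] = z_2
entry J[4][2] = 0.5000

0.500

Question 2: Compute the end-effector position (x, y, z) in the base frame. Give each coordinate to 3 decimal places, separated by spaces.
-2.230 8.137 0.482

after link 1: o_1 = (0.0000, 0.0000, 1.0000)
after link 2: o_2 = (2.0000, 3.4641, 1.0000)
after link 3: o_3 = (-0.5981, 4.9641, 1.0000)
after link 4: o_4 = (-2.2302, 8.1371, 0.4824)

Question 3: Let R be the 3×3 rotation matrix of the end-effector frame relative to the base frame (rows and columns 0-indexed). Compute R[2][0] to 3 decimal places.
-0.259

End-effector x-axis (col 0 of R) = (0.4830,0.8365,-0.2588)
R[2][0] = -0.2588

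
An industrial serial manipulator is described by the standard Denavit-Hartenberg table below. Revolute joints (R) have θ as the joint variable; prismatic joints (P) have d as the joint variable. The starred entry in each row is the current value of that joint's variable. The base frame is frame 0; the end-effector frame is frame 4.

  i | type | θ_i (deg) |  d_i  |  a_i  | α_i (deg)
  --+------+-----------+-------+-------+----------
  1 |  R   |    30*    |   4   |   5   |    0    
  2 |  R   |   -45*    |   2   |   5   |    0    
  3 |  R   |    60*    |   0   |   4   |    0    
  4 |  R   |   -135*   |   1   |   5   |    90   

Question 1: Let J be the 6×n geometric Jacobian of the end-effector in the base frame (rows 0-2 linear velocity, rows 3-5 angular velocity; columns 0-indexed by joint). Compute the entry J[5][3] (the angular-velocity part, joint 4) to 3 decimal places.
1.000

axis z_3 = (0.0000,0.0000,1.0000); lever o_n−o_3 = (0.0000,-5.0000,1.0000)
cross product → J_v[:, 3] = (5.0000,0.0000,-0.0000)
J_ω[:, 3] = z_3
entry J[5][3] = 1.0000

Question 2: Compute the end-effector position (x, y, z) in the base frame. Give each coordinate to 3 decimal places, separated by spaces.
11.988 -0.966 7.000

after link 1: o_1 = (4.3301, 2.5000, 4.0000)
after link 2: o_2 = (9.1598, 1.2059, 6.0000)
after link 3: o_3 = (11.9882, 4.0343, 6.0000)
after link 4: o_4 = (11.9882, -0.9657, 7.0000)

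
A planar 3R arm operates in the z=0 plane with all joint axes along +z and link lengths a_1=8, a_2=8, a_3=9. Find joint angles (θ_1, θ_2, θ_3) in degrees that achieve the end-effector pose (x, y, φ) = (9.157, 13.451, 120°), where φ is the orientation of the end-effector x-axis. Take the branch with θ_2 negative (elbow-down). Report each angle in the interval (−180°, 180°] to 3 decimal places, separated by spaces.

wrist centre = target − a_3·(cos φ, sin φ) = (13.6570, 5.6568)
cos θ_2 = (218.5127−8²−8²)/(2·8·8) = 0.7071; θ_2 = -44.9981° (elbow-down)
β = atan2(5.6568,13.6570) = 22.4995°; ψ = atan2(-5.6567,13.6570) = -22.4990°
θ_1 = β − ψ = 44.9985°
θ_3 = φ − θ_1 − θ_2 = 119.9995° (wrapped to (-180°,180°])

44.999 -44.998 120.000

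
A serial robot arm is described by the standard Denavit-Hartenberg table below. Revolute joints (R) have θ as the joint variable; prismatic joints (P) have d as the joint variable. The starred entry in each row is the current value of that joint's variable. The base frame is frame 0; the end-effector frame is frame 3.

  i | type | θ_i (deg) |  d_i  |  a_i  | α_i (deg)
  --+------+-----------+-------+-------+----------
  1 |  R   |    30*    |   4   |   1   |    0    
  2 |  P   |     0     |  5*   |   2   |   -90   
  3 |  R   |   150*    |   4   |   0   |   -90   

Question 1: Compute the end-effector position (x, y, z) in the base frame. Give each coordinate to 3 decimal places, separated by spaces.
0.598 4.964 9.000

after link 1: o_1 = (0.8660, 0.5000, 4.0000)
after link 2: o_2 = (2.5981, 1.5000, 9.0000)
after link 3: o_3 = (0.5981, 4.9641, 9.0000)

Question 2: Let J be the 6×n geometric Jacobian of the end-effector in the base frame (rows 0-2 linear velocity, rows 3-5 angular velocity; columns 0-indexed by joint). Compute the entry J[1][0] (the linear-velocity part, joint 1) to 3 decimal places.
0.598

axis z_0 = ẑ; lever o_n−o_0 = (0.5981,4.9641,9.0000)
cross product → J_v[:, 0] = (-4.9641,0.5981,0.0000)
J_ω[:, 0] = z_0
entry J[1][0] = 0.5981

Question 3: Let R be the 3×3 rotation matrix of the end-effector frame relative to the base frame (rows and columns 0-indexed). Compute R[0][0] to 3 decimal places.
End-effector x-axis (col 0 of R) = (-0.7500,-0.4330,-0.5000)
R[0][0] = -0.7500

-0.750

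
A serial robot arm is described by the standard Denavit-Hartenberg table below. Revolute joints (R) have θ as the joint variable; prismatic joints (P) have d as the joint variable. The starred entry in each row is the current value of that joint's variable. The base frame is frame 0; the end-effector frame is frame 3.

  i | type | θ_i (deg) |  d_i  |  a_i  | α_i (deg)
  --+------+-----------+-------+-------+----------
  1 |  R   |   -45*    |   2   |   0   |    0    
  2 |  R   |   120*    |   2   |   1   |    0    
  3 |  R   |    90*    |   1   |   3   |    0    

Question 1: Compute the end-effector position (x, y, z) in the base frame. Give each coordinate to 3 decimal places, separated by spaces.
after link 1: o_1 = (0.0000, 0.0000, 2.0000)
after link 2: o_2 = (0.2588, 0.9659, 4.0000)
after link 3: o_3 = (-2.6390, 1.7424, 5.0000)

-2.639 1.742 5.000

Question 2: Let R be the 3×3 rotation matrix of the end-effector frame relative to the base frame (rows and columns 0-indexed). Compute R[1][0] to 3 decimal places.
0.259

End-effector x-axis (col 0 of R) = (-0.9659,0.2588,0.0000)
R[1][0] = 0.2588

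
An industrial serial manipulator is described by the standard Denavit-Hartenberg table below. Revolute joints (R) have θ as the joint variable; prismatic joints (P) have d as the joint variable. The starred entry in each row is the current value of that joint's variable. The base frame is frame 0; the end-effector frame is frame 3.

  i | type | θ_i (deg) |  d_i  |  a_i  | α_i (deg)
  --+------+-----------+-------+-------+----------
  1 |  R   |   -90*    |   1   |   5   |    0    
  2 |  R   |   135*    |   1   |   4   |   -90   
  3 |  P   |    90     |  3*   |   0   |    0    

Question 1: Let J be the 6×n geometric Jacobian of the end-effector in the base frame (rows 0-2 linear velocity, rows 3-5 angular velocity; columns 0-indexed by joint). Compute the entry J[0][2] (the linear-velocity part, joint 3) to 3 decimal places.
prismatic axis z_2 = (-0.7071,0.7071,0.0000)
J_v[:, 2] = z_2; J_ω[:, 2] = (0,0,0)
entry J[0][2] = -0.7071

-0.707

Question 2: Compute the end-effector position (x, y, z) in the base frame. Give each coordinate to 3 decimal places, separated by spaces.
0.707 -0.050 2.000

after link 1: o_1 = (0.0000, -5.0000, 1.0000)
after link 2: o_2 = (2.8284, -2.1716, 2.0000)
after link 3: o_3 = (0.7071, -0.0503, 2.0000)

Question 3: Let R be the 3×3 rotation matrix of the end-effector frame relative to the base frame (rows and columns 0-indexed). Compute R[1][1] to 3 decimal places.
End-effector y-axis (col 1 of R) = (-0.7071,-0.7071,-0.0000)
R[1][1] = -0.7071

-0.707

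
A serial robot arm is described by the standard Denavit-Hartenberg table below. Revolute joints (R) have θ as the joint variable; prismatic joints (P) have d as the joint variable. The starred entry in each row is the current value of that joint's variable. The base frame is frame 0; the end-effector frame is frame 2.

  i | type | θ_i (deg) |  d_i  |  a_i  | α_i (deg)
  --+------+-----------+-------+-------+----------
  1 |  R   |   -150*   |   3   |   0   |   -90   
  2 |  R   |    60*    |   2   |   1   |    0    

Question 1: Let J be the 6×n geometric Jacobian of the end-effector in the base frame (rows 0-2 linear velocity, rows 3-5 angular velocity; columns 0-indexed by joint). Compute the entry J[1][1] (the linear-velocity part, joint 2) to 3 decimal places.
0.433

axis z_1 = (0.5000,-0.8660,0.0000); lever o_n−o_1 = (0.5670,-1.9821,-0.8660)
cross product → J_v[:, 1] = (0.7500,0.4330,-0.5000)
J_ω[:, 1] = z_1
entry J[1][1] = 0.4330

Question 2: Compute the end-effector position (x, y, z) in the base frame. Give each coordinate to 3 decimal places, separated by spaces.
after link 1: o_1 = (0.0000, 0.0000, 3.0000)
after link 2: o_2 = (0.5670, -1.9821, 2.1340)

0.567 -1.982 2.134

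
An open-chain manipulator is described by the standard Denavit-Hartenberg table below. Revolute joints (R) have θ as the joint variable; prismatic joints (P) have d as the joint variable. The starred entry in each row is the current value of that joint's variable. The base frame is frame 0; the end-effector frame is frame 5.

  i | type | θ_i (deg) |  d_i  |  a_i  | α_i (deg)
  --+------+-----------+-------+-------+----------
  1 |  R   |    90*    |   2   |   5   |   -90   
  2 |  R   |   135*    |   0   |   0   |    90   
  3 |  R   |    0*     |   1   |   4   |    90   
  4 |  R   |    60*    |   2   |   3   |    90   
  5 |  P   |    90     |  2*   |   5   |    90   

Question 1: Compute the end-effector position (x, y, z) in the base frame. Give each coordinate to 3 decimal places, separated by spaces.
after link 1: o_1 = (0.0000, 5.0000, 2.0000)
after link 2: o_2 = (0.0000, 5.0000, 2.0000)
after link 3: o_3 = (-0.0000, 2.8787, -1.5355)
after link 4: o_4 = (2.0000, 3.6551, -4.4333)
after link 5: o_5 = (7.0000, 1.7233, -4.9509)

7.000 1.723 -4.951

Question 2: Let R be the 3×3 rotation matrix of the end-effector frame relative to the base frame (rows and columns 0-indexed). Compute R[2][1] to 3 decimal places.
End-effector y-axis (col 1 of R) = (0.0000,-0.9659,-0.2588)
R[2][1] = -0.2588

-0.259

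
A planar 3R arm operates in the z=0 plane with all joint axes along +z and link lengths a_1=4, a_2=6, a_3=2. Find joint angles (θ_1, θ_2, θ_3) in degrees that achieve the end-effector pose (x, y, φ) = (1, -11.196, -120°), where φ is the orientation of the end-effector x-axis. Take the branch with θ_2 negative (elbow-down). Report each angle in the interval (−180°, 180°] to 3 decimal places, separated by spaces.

-59.996 -30.007 -29.997

wrist centre = target − a_3·(cos φ, sin φ) = (2.0000, -9.4639)
cos θ_2 = (93.5663−4²−6²)/(2·4·6) = 0.8660; θ_2 = -30.0069° (elbow-down)
β = atan2(-9.4639,2.0000) = -78.0674°; ψ = atan2(-3.0006,9.1958) = -18.0717°
θ_1 = β − ψ = -59.9956°
θ_3 = φ − θ_1 − θ_2 = -29.9975° (wrapped to (-180°,180°])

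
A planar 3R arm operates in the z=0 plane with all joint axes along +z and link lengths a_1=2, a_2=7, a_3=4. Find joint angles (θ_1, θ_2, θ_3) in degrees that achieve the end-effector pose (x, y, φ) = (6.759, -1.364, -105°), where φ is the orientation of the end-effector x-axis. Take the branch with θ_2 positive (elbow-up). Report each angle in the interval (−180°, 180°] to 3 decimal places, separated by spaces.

wrist centre = target − a_3·(cos φ, sin φ) = (7.7943, 2.4997)
cos θ_2 = (66.9993−2²−7²)/(2·2·7) = 0.5000; θ_2 = 60.0018° (elbow-up)
β = atan2(2.4997,7.7943) = 17.7816°; ψ = atan2(6.0623,5.4998) = 47.7851°
θ_1 = β − ψ = -30.0035°
θ_3 = φ − θ_1 − θ_2 = -134.9982° (wrapped to (-180°,180°])

-30.004 60.002 -134.998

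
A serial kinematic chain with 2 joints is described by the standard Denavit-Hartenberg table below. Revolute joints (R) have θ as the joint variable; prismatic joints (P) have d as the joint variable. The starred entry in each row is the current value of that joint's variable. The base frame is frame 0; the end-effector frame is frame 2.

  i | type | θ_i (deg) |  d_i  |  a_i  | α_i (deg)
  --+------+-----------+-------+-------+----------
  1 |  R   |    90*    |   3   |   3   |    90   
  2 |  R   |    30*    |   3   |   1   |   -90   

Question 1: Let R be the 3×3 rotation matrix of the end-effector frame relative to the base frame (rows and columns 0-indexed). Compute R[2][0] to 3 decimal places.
0.500

End-effector x-axis (col 0 of R) = (0.0000,0.8660,0.5000)
R[2][0] = 0.5000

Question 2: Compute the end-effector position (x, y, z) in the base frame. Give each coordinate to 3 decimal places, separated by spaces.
3.000 3.866 3.500

after link 1: o_1 = (0.0000, 3.0000, 3.0000)
after link 2: o_2 = (3.0000, 3.8660, 3.5000)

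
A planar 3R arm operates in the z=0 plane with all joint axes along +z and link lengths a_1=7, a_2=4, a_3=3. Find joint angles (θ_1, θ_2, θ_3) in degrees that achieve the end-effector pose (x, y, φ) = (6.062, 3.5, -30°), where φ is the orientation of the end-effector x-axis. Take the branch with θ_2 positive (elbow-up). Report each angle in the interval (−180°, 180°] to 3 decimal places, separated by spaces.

20.571 120.001 -170.573

wrist centre = target − a_3·(cos φ, sin φ) = (3.4639, 5.0000)
cos θ_2 = (36.9988−7²−4²)/(2·7·4) = -0.5000; θ_2 = 120.0015° (elbow-up)
β = atan2(5.0000,3.4639) = 55.2864°; ψ = atan2(3.4641,4.9999) = 34.7151°
θ_1 = β − ψ = 20.5713°
θ_3 = φ − θ_1 − θ_2 = -170.5727° (wrapped to (-180°,180°])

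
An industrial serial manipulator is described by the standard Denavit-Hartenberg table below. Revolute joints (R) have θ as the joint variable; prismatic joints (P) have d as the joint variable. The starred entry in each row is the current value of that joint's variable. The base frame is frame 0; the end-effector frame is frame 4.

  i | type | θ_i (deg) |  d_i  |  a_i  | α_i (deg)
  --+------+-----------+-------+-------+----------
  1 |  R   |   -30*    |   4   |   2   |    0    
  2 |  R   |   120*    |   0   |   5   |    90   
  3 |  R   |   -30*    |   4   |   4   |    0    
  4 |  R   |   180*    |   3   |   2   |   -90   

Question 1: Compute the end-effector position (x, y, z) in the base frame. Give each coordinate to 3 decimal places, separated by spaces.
8.732 5.732 3.000

after link 1: o_1 = (1.7321, -1.0000, 4.0000)
after link 2: o_2 = (1.7321, 4.0000, 4.0000)
after link 3: o_3 = (5.7321, 7.4641, 2.0000)
after link 4: o_4 = (8.7321, 5.7321, 3.0000)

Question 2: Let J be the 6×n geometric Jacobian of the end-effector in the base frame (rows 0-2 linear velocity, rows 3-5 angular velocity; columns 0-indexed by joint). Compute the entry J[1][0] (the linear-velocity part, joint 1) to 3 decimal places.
axis z_0 = ẑ; lever o_n−o_0 = (8.7321,5.7321,3.0000)
cross product → J_v[:, 0] = (-5.7321,8.7321,0.0000)
J_ω[:, 0] = z_0
entry J[1][0] = 8.7321

8.732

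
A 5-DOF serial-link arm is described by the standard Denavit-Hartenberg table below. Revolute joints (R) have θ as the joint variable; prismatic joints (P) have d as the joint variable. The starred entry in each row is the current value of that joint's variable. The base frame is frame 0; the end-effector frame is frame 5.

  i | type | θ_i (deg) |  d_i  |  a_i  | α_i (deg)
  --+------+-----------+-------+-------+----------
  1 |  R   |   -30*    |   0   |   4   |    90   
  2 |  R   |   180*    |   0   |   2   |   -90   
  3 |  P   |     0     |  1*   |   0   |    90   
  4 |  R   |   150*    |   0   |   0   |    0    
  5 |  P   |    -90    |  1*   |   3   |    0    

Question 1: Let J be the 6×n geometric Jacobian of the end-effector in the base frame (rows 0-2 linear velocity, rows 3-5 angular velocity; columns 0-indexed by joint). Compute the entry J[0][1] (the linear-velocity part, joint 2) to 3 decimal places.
3.116

axis z_1 = (-0.5000,-0.8660,0.0000); lever o_n−o_1 = (-3.5311,0.8840,-3.5981)
cross product → J_v[:, 1] = (3.1160,-1.7990,-3.5000)
J_ω[:, 1] = z_1
entry J[0][1] = 3.1160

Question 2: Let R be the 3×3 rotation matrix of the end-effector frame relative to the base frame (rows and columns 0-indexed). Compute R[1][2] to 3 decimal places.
-0.866

End-effector z-axis (col 2 of R) = (-0.5000,-0.8660,0.0000)
R[1][2] = -0.8660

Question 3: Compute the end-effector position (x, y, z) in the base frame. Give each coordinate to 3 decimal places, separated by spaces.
after link 1: o_1 = (3.4641, -2.0000, 0.0000)
after link 2: o_2 = (1.7321, -1.0000, 0.0000)
after link 3: o_3 = (1.7321, -1.0000, -1.0000)
after link 4: o_4 = (1.7321, -1.0000, -1.0000)
after link 5: o_5 = (-0.0670, -1.1160, -3.5981)

-0.067 -1.116 -3.598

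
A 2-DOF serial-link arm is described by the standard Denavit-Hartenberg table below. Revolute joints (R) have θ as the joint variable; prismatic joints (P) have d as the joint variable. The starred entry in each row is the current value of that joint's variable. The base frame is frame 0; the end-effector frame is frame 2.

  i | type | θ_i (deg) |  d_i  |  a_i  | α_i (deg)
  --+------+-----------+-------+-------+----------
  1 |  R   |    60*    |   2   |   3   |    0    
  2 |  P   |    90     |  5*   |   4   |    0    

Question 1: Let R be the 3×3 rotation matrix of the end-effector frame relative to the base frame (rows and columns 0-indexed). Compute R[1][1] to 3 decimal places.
End-effector y-axis (col 1 of R) = (-0.5000,-0.8660,0.0000)
R[1][1] = -0.8660

-0.866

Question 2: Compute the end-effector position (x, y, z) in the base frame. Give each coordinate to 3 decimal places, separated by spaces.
-1.964 4.598 7.000

after link 1: o_1 = (1.5000, 2.5981, 2.0000)
after link 2: o_2 = (-1.9641, 4.5981, 7.0000)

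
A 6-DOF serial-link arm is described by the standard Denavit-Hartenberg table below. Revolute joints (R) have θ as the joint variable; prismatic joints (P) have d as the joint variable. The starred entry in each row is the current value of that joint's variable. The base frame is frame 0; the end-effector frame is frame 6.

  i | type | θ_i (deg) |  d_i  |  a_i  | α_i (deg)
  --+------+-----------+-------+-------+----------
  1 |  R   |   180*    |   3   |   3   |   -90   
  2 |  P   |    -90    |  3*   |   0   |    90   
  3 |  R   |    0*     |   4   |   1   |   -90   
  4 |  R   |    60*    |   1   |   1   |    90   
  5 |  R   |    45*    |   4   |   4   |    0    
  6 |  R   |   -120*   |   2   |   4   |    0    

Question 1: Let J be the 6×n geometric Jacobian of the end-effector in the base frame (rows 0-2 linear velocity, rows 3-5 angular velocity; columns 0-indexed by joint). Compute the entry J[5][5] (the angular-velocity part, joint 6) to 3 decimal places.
axis z_5 = (0.5000,-0.0000,0.8660); lever o_n−o_5 = (0.1034,3.8637,2.2497)
cross product → J_v[:, 5] = (-3.3461,-1.0353,1.9319)
J_ω[:, 5] = z_5
entry J[5][5] = 0.8660

0.866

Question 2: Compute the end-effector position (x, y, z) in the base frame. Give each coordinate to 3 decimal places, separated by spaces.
-0.212 -2.965 11.628

after link 1: o_1 = (-3.0000, 0.0000, 3.0000)
after link 2: o_2 = (-3.0000, -3.0000, 3.0000)
after link 3: o_3 = (1.0000, -3.0000, 4.0000)
after link 4: o_4 = (0.1340, -4.0000, 4.5000)
after link 5: o_5 = (-0.3155, -6.8284, 9.3783)
after link 6: o_6 = (-0.2121, -2.9647, 11.6280)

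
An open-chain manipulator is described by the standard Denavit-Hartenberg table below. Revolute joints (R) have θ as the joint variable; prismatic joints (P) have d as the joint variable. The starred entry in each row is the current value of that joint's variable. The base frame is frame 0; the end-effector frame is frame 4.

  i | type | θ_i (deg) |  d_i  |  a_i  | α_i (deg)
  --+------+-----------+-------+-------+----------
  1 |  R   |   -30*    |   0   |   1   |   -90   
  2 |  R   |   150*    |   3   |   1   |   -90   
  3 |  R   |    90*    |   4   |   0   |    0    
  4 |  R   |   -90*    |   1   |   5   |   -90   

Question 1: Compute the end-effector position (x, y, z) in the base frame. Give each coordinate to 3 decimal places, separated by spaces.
-4.299 5.946 1.330

after link 1: o_1 = (0.8660, -0.5000, 0.0000)
after link 2: o_2 = (1.6160, 2.5311, -0.5000)
after link 3: o_3 = (-0.1160, 3.5311, 2.9641)
after link 4: o_4 = (-4.2990, 5.9462, 1.3301)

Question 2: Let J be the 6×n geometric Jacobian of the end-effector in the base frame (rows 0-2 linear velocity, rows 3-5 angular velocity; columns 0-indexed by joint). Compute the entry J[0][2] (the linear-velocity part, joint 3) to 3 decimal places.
axis z_2 = (-0.4330,0.2500,0.8660); lever o_n−o_2 = (-5.9151,3.4151,1.8301)
cross product → J_v[:, 2] = (-2.5000,-4.3301,0.0000)
J_ω[:, 2] = z_2
entry J[0][2] = -2.5000

-2.500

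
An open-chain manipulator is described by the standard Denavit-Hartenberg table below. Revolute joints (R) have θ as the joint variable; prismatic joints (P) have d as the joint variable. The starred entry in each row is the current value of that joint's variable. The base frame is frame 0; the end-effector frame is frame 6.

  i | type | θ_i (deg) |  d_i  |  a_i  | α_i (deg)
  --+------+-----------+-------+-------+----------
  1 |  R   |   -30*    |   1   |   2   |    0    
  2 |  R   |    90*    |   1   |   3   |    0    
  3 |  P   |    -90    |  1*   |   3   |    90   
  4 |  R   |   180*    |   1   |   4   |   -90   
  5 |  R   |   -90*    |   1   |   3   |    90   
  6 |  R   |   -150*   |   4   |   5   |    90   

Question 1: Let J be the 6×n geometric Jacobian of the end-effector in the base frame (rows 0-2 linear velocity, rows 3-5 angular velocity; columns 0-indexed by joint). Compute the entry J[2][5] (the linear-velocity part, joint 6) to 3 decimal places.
axis z_5 = (0.8660,-0.5000,-0.0000); lever o_n−o_5 = (5.6292,1.7500,2.5000)
cross product → J_v[:, 5] = (-1.2500,-2.1651,4.3301)
J_ω[:, 5] = z_5
entry J[2][5] = 4.3301

4.330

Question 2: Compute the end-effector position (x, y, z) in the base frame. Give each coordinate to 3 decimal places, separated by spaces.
after link 1: o_1 = (1.7321, -1.0000, 1.0000)
after link 2: o_2 = (3.2321, 1.5981, 2.0000)
after link 3: o_3 = (5.8301, 0.0981, 3.0000)
after link 4: o_4 = (1.8660, 1.2321, 3.0000)
after link 5: o_5 = (0.3660, -1.3660, 2.0000)
after link 6: o_6 = (5.9952, 0.3840, 4.5000)

5.995 0.384 4.500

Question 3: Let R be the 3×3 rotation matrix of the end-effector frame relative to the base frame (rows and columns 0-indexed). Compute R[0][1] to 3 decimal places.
0.866

End-effector y-axis (col 1 of R) = (0.8660,-0.5000,-0.0000)
R[0][1] = 0.8660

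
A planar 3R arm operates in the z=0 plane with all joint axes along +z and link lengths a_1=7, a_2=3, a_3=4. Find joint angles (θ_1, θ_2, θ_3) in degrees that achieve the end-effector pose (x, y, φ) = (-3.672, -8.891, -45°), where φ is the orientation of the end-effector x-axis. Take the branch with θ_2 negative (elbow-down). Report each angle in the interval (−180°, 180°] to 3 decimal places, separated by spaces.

wrist centre = target − a_3·(cos φ, sin φ) = (-6.5004, -6.0626)
cos θ_2 = (79.0103−7²−3²)/(2·7·3) = 0.5002; θ_2 = -59.9837° (elbow-down)
β = atan2(-6.0626,-6.5004) = -136.9961°; ψ = atan2(-2.5976,8.5007) = -16.9921°
θ_1 = β − ψ = -120.0040°
θ_3 = φ − θ_1 − θ_2 = 134.9877° (wrapped to (-180°,180°])

-120.004 -59.984 134.988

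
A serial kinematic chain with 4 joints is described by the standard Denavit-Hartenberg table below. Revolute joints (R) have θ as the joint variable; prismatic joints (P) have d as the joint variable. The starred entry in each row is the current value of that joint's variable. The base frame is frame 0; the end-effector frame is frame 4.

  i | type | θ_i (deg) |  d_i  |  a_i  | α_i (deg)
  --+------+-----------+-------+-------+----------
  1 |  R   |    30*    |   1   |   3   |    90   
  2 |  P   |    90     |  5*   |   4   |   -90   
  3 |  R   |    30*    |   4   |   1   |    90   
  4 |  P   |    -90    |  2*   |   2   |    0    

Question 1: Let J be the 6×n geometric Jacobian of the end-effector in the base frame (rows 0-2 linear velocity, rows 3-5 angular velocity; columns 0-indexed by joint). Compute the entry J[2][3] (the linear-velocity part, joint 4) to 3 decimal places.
prismatic axis z_3 = (0.4330,-0.7500,0.5000)
J_v[:, 3] = z_3; J_ω[:, 3] = (0,0,0)
entry J[2][3] = 0.5000

0.500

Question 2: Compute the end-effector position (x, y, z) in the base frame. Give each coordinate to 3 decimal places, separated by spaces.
3.982 -4.897 6.866

after link 1: o_1 = (2.5981, 1.5000, 1.0000)
after link 2: o_2 = (5.0981, -2.8301, 5.0000)
after link 3: o_3 = (1.3840, -4.3971, 5.8660)
after link 4: o_4 = (3.9821, -4.8971, 6.8660)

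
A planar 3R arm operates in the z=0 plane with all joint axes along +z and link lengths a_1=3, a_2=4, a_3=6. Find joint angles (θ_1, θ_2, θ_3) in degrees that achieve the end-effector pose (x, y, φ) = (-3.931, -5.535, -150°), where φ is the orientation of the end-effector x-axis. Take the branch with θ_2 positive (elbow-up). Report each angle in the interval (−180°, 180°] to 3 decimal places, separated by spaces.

-150.014 135.009 -134.994

wrist centre = target − a_3·(cos φ, sin φ) = (1.2652, -2.5350)
cos θ_2 = (8.0268−3²−4²)/(2·3·4) = -0.7072; θ_2 = 135.0088° (elbow-up)
β = atan2(-2.5350,1.2652) = -63.4774°; ψ = atan2(2.8280,0.1711) = 86.5369°
θ_1 = β − ψ = -150.0143°
θ_3 = φ − θ_1 − θ_2 = -134.9945° (wrapped to (-180°,180°])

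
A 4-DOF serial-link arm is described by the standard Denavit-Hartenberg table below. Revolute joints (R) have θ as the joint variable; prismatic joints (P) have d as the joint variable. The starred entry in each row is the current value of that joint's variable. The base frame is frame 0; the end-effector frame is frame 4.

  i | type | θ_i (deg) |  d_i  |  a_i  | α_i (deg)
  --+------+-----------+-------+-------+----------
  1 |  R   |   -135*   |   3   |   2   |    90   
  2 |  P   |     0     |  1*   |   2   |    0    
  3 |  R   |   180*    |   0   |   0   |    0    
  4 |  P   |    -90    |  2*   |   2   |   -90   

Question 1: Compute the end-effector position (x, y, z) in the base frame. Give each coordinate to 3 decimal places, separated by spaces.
after link 1: o_1 = (-1.4142, -1.4142, 3.0000)
after link 2: o_2 = (-3.5355, -2.1213, 3.0000)
after link 3: o_3 = (-3.5355, -2.1213, 3.0000)
after link 4: o_4 = (-4.9497, -0.7071, 5.0000)

-4.950 -0.707 5.000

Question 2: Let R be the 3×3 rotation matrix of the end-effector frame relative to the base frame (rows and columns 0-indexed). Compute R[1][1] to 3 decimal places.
-0.707

End-effector y-axis (col 1 of R) = (0.7071,-0.7071,-0.0000)
R[1][1] = -0.7071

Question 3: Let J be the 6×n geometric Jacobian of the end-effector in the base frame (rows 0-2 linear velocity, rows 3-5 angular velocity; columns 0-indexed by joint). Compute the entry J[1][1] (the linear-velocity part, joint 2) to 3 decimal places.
prismatic axis z_1 = (-0.7071,0.7071,0.0000)
J_v[:, 1] = z_1; J_ω[:, 1] = (0,0,0)
entry J[1][1] = 0.7071

0.707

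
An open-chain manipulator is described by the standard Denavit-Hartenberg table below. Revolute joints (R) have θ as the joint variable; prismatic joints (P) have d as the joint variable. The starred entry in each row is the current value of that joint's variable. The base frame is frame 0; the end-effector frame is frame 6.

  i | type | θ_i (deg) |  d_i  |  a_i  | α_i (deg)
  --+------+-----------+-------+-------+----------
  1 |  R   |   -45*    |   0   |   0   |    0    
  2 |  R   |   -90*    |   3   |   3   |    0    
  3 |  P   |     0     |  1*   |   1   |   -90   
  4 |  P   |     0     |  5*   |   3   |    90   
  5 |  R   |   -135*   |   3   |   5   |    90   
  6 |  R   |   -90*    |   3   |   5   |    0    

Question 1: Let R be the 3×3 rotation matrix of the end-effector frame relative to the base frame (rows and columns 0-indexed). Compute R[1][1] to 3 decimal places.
End-effector y-axis (col 1 of R) = (-0.0000,1.0000,0.0000)
R[1][1] = 1.0000

1.000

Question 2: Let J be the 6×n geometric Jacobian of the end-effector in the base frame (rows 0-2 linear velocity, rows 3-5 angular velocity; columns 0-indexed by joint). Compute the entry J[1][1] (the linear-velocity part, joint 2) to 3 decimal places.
1.586

axis z_1 = (0.0000,0.0000,1.0000); lever o_n−o_1 = (1.5858,-3.4853,2.0000)
cross product → J_v[:, 1] = (3.4853,1.5858,-0.0000)
J_ω[:, 1] = z_1
entry J[1][1] = 1.5858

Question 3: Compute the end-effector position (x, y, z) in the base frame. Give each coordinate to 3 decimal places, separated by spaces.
1.586 -3.485 2.000

after link 1: o_1 = (0.0000, 0.0000, 0.0000)
after link 2: o_2 = (-2.1213, -2.1213, 3.0000)
after link 3: o_3 = (-2.8284, -2.8284, 4.0000)
after link 4: o_4 = (-1.4142, -8.4853, 4.0000)
after link 5: o_5 = (-1.4142, -3.4853, 7.0000)
after link 6: o_6 = (1.5858, -3.4853, 2.0000)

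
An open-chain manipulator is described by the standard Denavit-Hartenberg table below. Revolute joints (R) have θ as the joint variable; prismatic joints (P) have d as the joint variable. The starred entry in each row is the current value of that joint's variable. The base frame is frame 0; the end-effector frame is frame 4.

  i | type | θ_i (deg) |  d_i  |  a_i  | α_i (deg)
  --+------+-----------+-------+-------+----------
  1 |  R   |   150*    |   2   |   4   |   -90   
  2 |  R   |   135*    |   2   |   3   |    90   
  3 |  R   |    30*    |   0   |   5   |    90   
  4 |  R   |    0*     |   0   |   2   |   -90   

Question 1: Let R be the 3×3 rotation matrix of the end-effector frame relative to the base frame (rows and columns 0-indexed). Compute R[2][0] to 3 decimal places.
End-effector x-axis (col 0 of R) = (0.2803,-0.7392,-0.6124)
R[2][0] = -0.6124

-0.612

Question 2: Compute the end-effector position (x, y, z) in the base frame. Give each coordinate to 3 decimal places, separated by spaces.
-0.665 -5.967 -4.408

after link 1: o_1 = (-3.4641, 2.0000, 2.0000)
after link 2: o_2 = (-2.6270, -0.7927, -0.1213)
after link 3: o_3 = (-1.2253, -4.4887, -3.1832)
after link 4: o_4 = (-0.6647, -5.9671, -4.4079)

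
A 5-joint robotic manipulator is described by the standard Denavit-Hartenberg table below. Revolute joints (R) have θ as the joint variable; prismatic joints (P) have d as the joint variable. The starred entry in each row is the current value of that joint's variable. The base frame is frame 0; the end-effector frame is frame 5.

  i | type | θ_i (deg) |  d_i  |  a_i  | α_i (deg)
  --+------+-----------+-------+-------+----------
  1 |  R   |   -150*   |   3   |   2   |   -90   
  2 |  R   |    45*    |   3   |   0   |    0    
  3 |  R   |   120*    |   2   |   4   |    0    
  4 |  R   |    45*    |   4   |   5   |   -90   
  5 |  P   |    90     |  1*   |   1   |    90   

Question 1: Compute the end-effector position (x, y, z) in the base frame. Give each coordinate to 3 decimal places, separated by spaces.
8.931 -4.081 5.331

after link 1: o_1 = (-1.7321, -1.0000, 3.0000)
after link 2: o_2 = (-0.2321, -3.5981, 3.0000)
after link 3: o_3 = (4.1140, -3.3983, 1.9647)
after link 4: o_4 = (9.8640, -4.6973, 4.4647)
after link 5: o_5 = (8.9310, -4.0813, 5.3307)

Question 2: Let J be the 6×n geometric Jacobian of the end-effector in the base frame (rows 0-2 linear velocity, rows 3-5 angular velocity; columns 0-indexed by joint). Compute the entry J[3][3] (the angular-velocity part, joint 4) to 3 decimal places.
0.500

axis z_3 = (0.5000,-0.8660,0.0000); lever o_n−o_3 = (4.8170,-0.6830,3.3660)
cross product → J_v[:, 3] = (-2.9151,-1.6830,3.8301)
J_ω[:, 3] = z_3
entry J[3][3] = 0.5000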